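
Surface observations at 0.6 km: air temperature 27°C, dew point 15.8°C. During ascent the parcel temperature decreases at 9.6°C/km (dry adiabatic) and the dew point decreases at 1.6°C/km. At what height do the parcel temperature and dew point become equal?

2 km

T and T_d converge at 9.6 − 1.6 = 8°C per km
Height above start = (27 − 15.8) / 8 = 1.4 km
LCL altitude = 600 m + 1400 m = 2000 m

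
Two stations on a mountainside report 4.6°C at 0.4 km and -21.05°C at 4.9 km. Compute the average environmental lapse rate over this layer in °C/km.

Γ = −ΔT/Δz = (4.6 − (-21.05)) / (4900 − 400) m
  = 25.65°C / 4.5 km = 5.7°C/km

5.7°C/km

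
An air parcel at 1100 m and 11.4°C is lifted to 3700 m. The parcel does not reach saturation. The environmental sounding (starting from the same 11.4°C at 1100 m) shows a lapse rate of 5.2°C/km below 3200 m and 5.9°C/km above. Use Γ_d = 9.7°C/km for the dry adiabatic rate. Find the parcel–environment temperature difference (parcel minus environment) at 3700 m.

Parcel:
  Dry to 3700 m: -9.7 × 2.6 km = -25.22°C, so T = -13.82°C.
Environment:
  Environment, lower layer to 3200 m: -5.2 × 2.1 km = -10.92°C, so T = 0.48°C.
  Environment, upper layer to 3700 m: -5.9 × 0.5 km = -2.95°C, so T = -2.47°C.
T_parcel − T_env = -13.82 − (-2.47) = -11.35°C

-11.35°C (parcel cooler than environment)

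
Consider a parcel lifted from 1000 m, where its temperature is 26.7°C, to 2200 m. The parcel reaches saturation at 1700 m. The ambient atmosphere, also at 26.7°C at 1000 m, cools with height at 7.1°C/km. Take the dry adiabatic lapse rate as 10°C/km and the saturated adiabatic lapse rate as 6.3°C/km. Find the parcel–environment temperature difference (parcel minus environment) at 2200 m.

Parcel:
  1000 → 1700 m (dry, 10°C/km): ΔT = -10 × 0.7 = -7°C → T = 19.7°C
  1700 → 2200 m (saturated, 6.3°C/km): ΔT = -6.3 × 0.5 = -3.15°C → T = 16.55°C
Environment:
  1000 → 2200 m (environment, 7.1°C/km): ΔT = -7.1 × 1.2 = -8.52°C → T = 18.18°C
T_parcel − T_env = 16.55 − 18.18 = -1.63°C

-1.63°C (parcel cooler than environment)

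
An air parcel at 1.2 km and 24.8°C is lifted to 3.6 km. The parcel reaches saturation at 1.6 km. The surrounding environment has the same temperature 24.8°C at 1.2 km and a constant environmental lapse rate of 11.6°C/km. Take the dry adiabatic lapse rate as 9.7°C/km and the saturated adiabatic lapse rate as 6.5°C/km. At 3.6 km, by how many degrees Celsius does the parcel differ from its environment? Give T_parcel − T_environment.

+10.96°C (parcel warmer than environment)

Parcel:
  From 1200 m to 1600 m (dry): cools by 9.7 × 0.4 = 3.88°C, giving 20.92°C.
  From 1600 m to 3600 m (saturated): cools by 6.5 × 2 = 13°C, giving 7.92°C.
Environment:
  From 1200 m to 3600 m (environment): cools by 11.6 × 2.4 = 27.84°C, giving -3.04°C.
T_parcel − T_env = 7.92 − (-3.04) = +10.96°C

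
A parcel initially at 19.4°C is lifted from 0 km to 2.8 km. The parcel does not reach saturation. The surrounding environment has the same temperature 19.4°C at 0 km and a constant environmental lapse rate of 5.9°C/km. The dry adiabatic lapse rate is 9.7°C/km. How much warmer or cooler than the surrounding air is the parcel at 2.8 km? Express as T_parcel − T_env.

-10.64°C (parcel cooler than environment)

Parcel:
  Dry to 2800 m: -9.7 × 2.8 km = -27.16°C, so T = -7.76°C.
Environment:
  Environment to 2800 m: -5.9 × 2.8 km = -16.52°C, so T = 2.88°C.
T_parcel − T_env = -7.76 − 2.88 = -10.64°C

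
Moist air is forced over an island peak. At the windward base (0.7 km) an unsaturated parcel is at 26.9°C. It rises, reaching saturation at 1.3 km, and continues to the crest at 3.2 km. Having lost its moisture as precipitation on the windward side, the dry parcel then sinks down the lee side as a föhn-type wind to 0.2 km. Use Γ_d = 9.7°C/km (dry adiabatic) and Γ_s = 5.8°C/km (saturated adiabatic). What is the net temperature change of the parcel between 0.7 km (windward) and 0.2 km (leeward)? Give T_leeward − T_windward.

700–1300 m, dry: Δz = 0.6 km ⇒ ΔT = -5.82°C; T = 21.08°C
1300–3200 m, saturated: Δz = 1.9 km ⇒ ΔT = -11.02°C; T = 10.06°C
3200–200 m, dry descent: Δz = 3 km ⇒ ΔT = +29.1°C; T = 39.16°C
Net change vs windward start: 39.16 − 26.9 = +12.26°C

+12.26°C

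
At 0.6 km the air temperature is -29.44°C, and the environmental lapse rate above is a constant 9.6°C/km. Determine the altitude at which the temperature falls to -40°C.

Height above start = (-29.44 − (-40)) / 9.6 = 1.1 km
Altitude = 600 m + 1100 m = 1700 m

1.7 km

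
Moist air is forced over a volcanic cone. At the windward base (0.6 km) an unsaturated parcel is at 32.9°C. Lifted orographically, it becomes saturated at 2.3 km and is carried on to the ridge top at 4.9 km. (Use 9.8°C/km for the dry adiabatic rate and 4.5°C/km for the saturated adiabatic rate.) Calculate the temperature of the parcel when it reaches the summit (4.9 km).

4.54°C

Dry to 2300 m: -9.8 × 1.7 km = -16.66°C, so T = 16.24°C.
Saturated to 4900 m: -4.5 × 2.6 km = -11.7°C, so T = 4.54°C.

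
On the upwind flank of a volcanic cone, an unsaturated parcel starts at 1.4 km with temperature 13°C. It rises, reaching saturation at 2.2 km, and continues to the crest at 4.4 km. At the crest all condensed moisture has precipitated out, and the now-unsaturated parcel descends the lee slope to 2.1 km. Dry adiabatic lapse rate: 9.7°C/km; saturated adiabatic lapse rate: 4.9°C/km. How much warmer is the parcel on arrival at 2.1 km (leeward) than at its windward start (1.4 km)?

+3.77°C

1400 → 2200 m (dry, 9.7°C/km): ΔT = -9.7 × 0.8 = -7.76°C → T = 5.24°C
2200 → 4400 m (saturated, 4.9°C/km): ΔT = -4.9 × 2.2 = -10.78°C → T = -5.54°C
4400 → 2100 m (dry descent, 9.7°C/km): ΔT = +9.7 × 2.3 = +22.31°C → T = 16.77°C
Net change vs windward start: 16.77 − 13 = +3.77°C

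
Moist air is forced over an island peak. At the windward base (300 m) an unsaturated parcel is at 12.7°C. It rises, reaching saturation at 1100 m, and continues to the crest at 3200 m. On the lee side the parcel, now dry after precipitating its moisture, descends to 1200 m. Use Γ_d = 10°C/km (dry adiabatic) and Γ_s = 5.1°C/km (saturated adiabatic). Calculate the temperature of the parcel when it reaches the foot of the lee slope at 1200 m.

300 → 1100 m (dry, 10°C/km): ΔT = -10 × 0.8 = -8°C → T = 4.7°C
1100 → 3200 m (saturated, 5.1°C/km): ΔT = -5.1 × 2.1 = -10.71°C → T = -6.01°C
3200 → 1200 m (dry descent, 10°C/km): ΔT = +10 × 2 = +20°C → T = 13.99°C

13.99°C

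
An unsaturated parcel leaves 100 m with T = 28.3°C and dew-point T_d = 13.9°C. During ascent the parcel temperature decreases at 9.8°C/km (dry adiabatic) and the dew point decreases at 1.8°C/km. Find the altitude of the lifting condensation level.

T and T_d converge at 9.8 − 1.8 = 8°C per km
Height above start = (28.3 − 13.9) / 8 = 1.8 km
LCL altitude = 100 m + 1800 m = 1900 m

1900 m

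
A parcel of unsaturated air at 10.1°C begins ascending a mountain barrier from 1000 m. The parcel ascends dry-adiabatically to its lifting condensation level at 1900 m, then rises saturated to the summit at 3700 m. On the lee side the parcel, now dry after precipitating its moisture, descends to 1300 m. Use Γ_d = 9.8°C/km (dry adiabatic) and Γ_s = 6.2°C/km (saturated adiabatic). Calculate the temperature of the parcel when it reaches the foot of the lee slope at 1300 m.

From 1000 m to 1900 m (dry): cools by 9.8 × 0.9 = 8.82°C, giving 1.28°C.
From 1900 m to 3700 m (saturated): cools by 6.2 × 1.8 = 11.16°C, giving -9.88°C.
From 3700 m to 1300 m (dry descent): warms by 9.8 × 2.4 = 23.52°C, giving 13.64°C.

13.64°C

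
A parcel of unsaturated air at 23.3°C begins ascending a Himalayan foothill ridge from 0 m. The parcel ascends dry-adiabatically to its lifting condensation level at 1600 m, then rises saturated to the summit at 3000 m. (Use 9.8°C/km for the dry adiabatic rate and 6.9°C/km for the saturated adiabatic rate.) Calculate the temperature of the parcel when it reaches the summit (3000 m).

-2.04°C

Dry to 1600 m: -9.8 × 1.6 km = -15.68°C, so T = 7.62°C.
Saturated to 3000 m: -6.9 × 1.4 km = -9.66°C, so T = -2.04°C.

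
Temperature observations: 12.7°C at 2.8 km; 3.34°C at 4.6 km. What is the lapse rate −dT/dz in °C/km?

Γ = −ΔT/Δz = (12.7 − 3.34) / (4600 − 2800) m
  = 9.36°C / 1.8 km = 5.2°C/km

5.2°C/km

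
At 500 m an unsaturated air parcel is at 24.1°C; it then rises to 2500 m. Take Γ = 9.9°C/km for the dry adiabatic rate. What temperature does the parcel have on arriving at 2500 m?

500–2500 m, dry adiabatic: Δz = 2 km ⇒ ΔT = -19.8°C; T = 4.3°C

4.3°C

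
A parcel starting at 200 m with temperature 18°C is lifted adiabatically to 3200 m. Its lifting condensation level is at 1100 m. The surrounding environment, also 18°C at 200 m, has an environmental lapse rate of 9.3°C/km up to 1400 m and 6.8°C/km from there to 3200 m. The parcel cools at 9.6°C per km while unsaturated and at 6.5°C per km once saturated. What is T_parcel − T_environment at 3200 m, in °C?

+1.11°C (parcel warmer than environment)

Parcel:
  Dry to 1100 m: -9.6 × 0.9 km = -8.64°C, so T = 9.36°C.
  Saturated to 3200 m: -6.5 × 2.1 km = -13.65°C, so T = -4.29°C.
Environment:
  Environment, lower layer to 1400 m: -9.3 × 1.2 km = -11.16°C, so T = 6.84°C.
  Environment, upper layer to 3200 m: -6.8 × 1.8 km = -12.24°C, so T = -5.4°C.
T_parcel − T_env = -4.29 − (-5.4) = +1.11°C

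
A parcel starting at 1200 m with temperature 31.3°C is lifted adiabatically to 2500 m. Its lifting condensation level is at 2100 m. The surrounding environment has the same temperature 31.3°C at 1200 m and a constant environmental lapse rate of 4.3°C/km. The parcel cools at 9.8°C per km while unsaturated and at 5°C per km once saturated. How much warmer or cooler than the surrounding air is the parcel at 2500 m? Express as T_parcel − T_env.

Parcel:
  From 1200 m to 2100 m (dry): cools by 9.8 × 0.9 = 8.82°C, giving 22.48°C.
  From 2100 m to 2500 m (saturated): cools by 5 × 0.4 = 2°C, giving 20.48°C.
Environment:
  From 1200 m to 2500 m (environment): cools by 4.3 × 1.3 = 5.59°C, giving 25.71°C.
T_parcel − T_env = 20.48 − 25.71 = -5.23°C

-5.23°C (parcel cooler than environment)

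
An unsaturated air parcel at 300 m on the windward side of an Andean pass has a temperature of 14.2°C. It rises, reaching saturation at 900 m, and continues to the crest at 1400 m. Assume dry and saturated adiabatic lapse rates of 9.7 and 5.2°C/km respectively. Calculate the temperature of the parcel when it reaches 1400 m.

5.78°C

From 300 m to 900 m (dry): cools by 9.7 × 0.6 = 5.82°C, giving 8.38°C.
From 900 m to 1400 m (saturated): cools by 5.2 × 0.5 = 2.6°C, giving 5.78°C.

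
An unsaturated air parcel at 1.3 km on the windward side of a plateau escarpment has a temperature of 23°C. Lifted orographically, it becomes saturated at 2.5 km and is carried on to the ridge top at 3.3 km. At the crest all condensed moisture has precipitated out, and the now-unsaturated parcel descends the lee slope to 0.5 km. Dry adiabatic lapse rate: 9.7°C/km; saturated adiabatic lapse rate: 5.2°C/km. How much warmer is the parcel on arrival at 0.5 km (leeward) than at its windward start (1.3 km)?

+11.36°C

1300 → 2500 m (dry, 9.7°C/km): ΔT = -9.7 × 1.2 = -11.64°C → T = 11.36°C
2500 → 3300 m (saturated, 5.2°C/km): ΔT = -5.2 × 0.8 = -4.16°C → T = 7.2°C
3300 → 500 m (dry descent, 9.7°C/km): ΔT = +9.7 × 2.8 = +27.16°C → T = 34.36°C
Net change vs windward start: 34.36 − 23 = +11.36°C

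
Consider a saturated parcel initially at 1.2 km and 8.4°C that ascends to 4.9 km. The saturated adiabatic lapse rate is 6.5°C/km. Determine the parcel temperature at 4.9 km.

1200–4900 m, saturated adiabatic: Δz = 3.7 km ⇒ ΔT = -24.05°C; T = -15.65°C

-15.65°C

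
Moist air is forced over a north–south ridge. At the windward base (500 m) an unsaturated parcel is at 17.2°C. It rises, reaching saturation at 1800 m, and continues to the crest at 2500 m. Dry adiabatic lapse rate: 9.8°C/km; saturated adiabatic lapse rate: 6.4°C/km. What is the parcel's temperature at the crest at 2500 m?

Dry to 1800 m: -9.8 × 1.3 km = -12.74°C, so T = 4.46°C.
Saturated to 2500 m: -6.4 × 0.7 km = -4.48°C, so T = -0.02°C.

-0.02°C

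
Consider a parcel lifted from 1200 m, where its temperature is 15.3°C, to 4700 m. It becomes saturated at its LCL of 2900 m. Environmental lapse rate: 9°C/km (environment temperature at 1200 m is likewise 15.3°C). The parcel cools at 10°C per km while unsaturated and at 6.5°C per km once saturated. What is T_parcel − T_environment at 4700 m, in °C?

Parcel:
  From 1200 m to 2900 m (dry): cools by 10 × 1.7 = 17°C, giving -1.7°C.
  From 2900 m to 4700 m (saturated): cools by 6.5 × 1.8 = 11.7°C, giving -13.4°C.
Environment:
  From 1200 m to 4700 m (environment): cools by 9 × 3.5 = 31.5°C, giving -16.2°C.
T_parcel − T_env = -13.4 − (-16.2) = +2.8°C

+2.8°C (parcel warmer than environment)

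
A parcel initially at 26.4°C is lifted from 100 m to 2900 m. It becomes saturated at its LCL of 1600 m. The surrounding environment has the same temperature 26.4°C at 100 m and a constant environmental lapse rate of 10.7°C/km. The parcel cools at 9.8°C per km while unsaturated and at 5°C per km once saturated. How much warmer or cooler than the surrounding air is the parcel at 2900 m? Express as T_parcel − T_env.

+8.76°C (parcel warmer than environment)

Parcel:
  Dry to 1600 m: -9.8 × 1.5 km = -14.7°C, so T = 11.7°C.
  Saturated to 2900 m: -5 × 1.3 km = -6.5°C, so T = 5.2°C.
Environment:
  Environment to 2900 m: -10.7 × 2.8 km = -29.96°C, so T = -3.56°C.
T_parcel − T_env = 5.2 − (-3.56) = +8.76°C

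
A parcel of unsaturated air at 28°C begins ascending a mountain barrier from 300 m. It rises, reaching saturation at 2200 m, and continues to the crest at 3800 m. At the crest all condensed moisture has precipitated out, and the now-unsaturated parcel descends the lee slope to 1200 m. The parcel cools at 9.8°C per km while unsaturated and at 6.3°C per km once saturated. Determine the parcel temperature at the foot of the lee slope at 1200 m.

300 → 2200 m (dry, 9.8°C/km): ΔT = -9.8 × 1.9 = -18.62°C → T = 9.38°C
2200 → 3800 m (saturated, 6.3°C/km): ΔT = -6.3 × 1.6 = -10.08°C → T = -0.7°C
3800 → 1200 m (dry descent, 9.8°C/km): ΔT = +9.8 × 2.6 = +25.48°C → T = 24.78°C

24.78°C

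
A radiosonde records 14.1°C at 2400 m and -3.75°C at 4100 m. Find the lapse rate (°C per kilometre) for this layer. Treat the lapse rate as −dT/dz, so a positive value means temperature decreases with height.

Γ = −ΔT/Δz = (14.1 − (-3.75)) / (4100 − 2400) m
  = 17.85°C / 1.7 km = 10.5°C/km

10.5°C/km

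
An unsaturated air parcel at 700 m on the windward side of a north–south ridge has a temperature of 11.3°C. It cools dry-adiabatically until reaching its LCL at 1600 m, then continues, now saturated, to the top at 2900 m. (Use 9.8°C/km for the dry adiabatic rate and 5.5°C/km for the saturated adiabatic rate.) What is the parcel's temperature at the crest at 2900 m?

Dry to 1600 m: -9.8 × 0.9 km = -8.82°C, so T = 2.48°C.
Saturated to 2900 m: -5.5 × 1.3 km = -7.15°C, so T = -4.67°C.

-4.67°C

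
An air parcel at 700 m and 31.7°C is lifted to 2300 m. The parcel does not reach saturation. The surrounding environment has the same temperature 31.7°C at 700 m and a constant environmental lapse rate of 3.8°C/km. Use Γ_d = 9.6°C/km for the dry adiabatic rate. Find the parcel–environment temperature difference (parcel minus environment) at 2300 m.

Parcel:
  700 → 2300 m (dry, 9.6°C/km): ΔT = -9.6 × 1.6 = -15.36°C → T = 16.34°C
Environment:
  700 → 2300 m (environment, 3.8°C/km): ΔT = -3.8 × 1.6 = -6.08°C → T = 25.62°C
T_parcel − T_env = 16.34 − 25.62 = -9.28°C

-9.28°C (parcel cooler than environment)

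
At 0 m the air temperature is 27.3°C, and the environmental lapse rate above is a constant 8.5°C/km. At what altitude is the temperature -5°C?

3800 m

Height above start = (27.3 − (-5)) / 8.5 = 3.8 km
Altitude = 0 m + 3800 m = 3800 m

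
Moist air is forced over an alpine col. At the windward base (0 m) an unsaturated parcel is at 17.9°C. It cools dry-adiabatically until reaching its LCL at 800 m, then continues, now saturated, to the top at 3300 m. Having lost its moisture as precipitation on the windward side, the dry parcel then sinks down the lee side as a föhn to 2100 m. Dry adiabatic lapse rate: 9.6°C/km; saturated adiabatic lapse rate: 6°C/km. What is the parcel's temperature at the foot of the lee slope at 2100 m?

Dry to 800 m: -9.6 × 0.8 km = -7.68°C, so T = 10.22°C.
Saturated to 3300 m: -6 × 2.5 km = -15°C, so T = -4.78°C.
Dry descent to 2100 m: +9.6 × 1.2 km = +11.52°C, so T = 6.74°C.

6.74°C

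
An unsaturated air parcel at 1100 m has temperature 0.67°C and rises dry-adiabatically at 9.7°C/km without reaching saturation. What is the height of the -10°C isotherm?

2200 m

Height above start = (0.67 − (-10)) / 9.7 = 1.1 km
Altitude = 1100 m + 1100 m = 2200 m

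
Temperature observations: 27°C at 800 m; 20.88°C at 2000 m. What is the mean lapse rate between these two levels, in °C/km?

Γ = −ΔT/Δz = (27 − 20.88) / (2000 − 800) m
  = 6.12°C / 1.2 km = 5.1°C/km

5.1°C/km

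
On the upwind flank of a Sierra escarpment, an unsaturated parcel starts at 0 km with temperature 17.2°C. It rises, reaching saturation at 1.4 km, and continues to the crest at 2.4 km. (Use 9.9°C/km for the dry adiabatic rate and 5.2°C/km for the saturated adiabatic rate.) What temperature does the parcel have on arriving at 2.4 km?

0–1400 m, dry: Δz = 1.4 km ⇒ ΔT = -13.86°C; T = 3.34°C
1400–2400 m, saturated: Δz = 1 km ⇒ ΔT = -5.2°C; T = -1.86°C

-1.86°C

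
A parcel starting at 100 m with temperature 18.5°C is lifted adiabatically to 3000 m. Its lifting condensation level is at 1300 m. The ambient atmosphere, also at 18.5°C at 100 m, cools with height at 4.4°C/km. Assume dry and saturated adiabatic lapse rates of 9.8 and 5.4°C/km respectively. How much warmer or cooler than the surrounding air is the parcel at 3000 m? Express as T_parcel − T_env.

-8.18°C (parcel cooler than environment)

Parcel:
  Dry to 1300 m: -9.8 × 1.2 km = -11.76°C, so T = 6.74°C.
  Saturated to 3000 m: -5.4 × 1.7 km = -9.18°C, so T = -2.44°C.
Environment:
  Environment to 3000 m: -4.4 × 2.9 km = -12.76°C, so T = 5.74°C.
T_parcel − T_env = -2.44 − 5.74 = -8.18°C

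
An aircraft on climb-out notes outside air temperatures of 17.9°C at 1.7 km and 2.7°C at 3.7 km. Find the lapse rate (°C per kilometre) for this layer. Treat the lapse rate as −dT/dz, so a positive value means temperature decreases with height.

7.6°C/km

Γ = −ΔT/Δz = (17.9 − 2.7) / (3700 − 1700) m
  = 15.2°C / 2 km = 7.6°C/km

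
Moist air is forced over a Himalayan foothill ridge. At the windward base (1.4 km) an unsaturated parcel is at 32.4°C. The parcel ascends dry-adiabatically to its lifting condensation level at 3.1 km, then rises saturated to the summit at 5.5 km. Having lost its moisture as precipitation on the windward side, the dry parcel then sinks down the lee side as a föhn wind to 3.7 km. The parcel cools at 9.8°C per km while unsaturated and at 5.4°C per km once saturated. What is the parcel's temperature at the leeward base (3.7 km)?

From 1400 m to 3100 m (dry): cools by 9.8 × 1.7 = 16.66°C, giving 15.74°C.
From 3100 m to 5500 m (saturated): cools by 5.4 × 2.4 = 12.96°C, giving 2.78°C.
From 5500 m to 3700 m (dry descent): warms by 9.8 × 1.8 = 17.64°C, giving 20.42°C.

20.42°C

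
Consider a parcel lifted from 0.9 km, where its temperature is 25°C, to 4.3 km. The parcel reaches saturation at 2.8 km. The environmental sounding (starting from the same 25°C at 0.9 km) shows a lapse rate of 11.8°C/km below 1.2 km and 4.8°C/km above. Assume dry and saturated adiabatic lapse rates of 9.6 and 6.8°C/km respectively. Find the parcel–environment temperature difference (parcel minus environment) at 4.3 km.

Parcel:
  Dry to 2800 m: -9.6 × 1.9 km = -18.24°C, so T = 6.76°C.
  Saturated to 4300 m: -6.8 × 1.5 km = -10.2°C, so T = -3.44°C.
Environment:
  Environment, lower layer to 1200 m: -11.8 × 0.3 km = -3.54°C, so T = 21.46°C.
  Environment, upper layer to 4300 m: -4.8 × 3.1 km = -14.88°C, so T = 6.58°C.
T_parcel − T_env = -3.44 − 6.58 = -10.02°C

-10.02°C (parcel cooler than environment)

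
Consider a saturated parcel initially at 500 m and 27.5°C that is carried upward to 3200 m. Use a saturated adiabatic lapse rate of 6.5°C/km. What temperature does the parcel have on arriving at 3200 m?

9.95°C

Saturated adiabatic to 3200 m: -6.5 × 2.7 km = -17.55°C, so T = 9.95°C.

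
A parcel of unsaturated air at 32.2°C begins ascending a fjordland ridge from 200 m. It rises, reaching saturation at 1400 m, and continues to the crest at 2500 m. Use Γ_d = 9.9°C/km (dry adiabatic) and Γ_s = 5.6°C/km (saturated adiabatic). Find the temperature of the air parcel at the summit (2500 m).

14.16°C

200 → 1400 m (dry, 9.9°C/km): ΔT = -9.9 × 1.2 = -11.88°C → T = 20.32°C
1400 → 2500 m (saturated, 5.6°C/km): ΔT = -5.6 × 1.1 = -6.16°C → T = 14.16°C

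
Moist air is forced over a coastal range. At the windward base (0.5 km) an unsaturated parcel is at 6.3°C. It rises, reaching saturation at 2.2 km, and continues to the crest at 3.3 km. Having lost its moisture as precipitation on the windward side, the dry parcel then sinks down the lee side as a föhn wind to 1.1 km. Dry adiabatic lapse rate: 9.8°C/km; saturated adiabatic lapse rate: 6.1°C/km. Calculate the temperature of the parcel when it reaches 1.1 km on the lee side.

4.49°C

From 500 m to 2200 m (dry): cools by 9.8 × 1.7 = 16.66°C, giving -10.36°C.
From 2200 m to 3300 m (saturated): cools by 6.1 × 1.1 = 6.71°C, giving -17.07°C.
From 3300 m to 1100 m (dry descent): warms by 9.8 × 2.2 = 21.56°C, giving 4.49°C.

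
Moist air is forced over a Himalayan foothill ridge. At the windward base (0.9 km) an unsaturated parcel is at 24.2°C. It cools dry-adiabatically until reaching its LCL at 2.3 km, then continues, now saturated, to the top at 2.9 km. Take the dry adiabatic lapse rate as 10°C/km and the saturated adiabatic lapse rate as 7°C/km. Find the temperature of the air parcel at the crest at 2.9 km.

6°C

900–2300 m, dry: Δz = 1.4 km ⇒ ΔT = -14°C; T = 10.2°C
2300–2900 m, saturated: Δz = 0.6 km ⇒ ΔT = -4.2°C; T = 6°C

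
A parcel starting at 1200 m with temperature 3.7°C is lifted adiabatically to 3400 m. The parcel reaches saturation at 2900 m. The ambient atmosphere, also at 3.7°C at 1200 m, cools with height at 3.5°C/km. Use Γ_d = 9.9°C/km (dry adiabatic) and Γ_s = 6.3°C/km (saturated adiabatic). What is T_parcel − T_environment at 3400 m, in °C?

-12.28°C (parcel cooler than environment)

Parcel:
  1200 → 2900 m (dry, 9.9°C/km): ΔT = -9.9 × 1.7 = -16.83°C → T = -13.13°C
  2900 → 3400 m (saturated, 6.3°C/km): ΔT = -6.3 × 0.5 = -3.15°C → T = -16.28°C
Environment:
  1200 → 3400 m (environment, 3.5°C/km): ΔT = -3.5 × 2.2 = -7.7°C → T = -4°C
T_parcel − T_env = -16.28 − (-4) = -12.28°C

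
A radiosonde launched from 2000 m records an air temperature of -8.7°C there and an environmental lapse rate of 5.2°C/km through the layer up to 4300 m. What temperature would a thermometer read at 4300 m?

-20.66°C

2000–4300 m, environmental: Δz = 2.3 km ⇒ ΔT = -11.96°C; T = -20.66°C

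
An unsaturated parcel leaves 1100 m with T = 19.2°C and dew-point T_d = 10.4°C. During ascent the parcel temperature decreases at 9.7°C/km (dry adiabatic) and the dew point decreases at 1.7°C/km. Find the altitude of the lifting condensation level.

T and T_d converge at 9.7 − 1.7 = 8°C per km
Height above start = (19.2 − 10.4) / 8 = 1.1 km
LCL altitude = 1100 m + 1100 m = 2200 m

2200 m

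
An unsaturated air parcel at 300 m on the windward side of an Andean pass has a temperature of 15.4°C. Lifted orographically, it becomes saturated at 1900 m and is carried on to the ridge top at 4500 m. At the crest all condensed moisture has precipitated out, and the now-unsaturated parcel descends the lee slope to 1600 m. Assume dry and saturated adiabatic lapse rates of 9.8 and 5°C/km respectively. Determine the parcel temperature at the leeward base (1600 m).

15.14°C

300–1900 m, dry: Δz = 1.6 km ⇒ ΔT = -15.68°C; T = -0.28°C
1900–4500 m, saturated: Δz = 2.6 km ⇒ ΔT = -13°C; T = -13.28°C
4500–1600 m, dry descent: Δz = 2.9 km ⇒ ΔT = +28.42°C; T = 15.14°C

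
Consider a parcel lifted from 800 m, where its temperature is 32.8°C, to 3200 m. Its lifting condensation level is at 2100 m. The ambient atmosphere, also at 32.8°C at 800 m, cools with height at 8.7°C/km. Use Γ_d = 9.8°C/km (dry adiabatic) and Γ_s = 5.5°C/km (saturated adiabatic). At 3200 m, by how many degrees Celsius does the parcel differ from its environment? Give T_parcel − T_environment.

+2.09°C (parcel warmer than environment)

Parcel:
  From 800 m to 2100 m (dry): cools by 9.8 × 1.3 = 12.74°C, giving 20.06°C.
  From 2100 m to 3200 m (saturated): cools by 5.5 × 1.1 = 6.05°C, giving 14.01°C.
Environment:
  From 800 m to 3200 m (environment): cools by 8.7 × 2.4 = 20.88°C, giving 11.92°C.
T_parcel − T_env = 14.01 − 11.92 = +2.09°C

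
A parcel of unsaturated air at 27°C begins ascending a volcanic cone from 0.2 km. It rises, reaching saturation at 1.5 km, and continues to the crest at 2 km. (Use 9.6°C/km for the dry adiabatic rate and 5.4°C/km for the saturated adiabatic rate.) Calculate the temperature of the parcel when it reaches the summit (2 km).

11.82°C

200 → 1500 m (dry, 9.6°C/km): ΔT = -9.6 × 1.3 = -12.48°C → T = 14.52°C
1500 → 2000 m (saturated, 5.4°C/km): ΔT = -5.4 × 0.5 = -2.7°C → T = 11.82°C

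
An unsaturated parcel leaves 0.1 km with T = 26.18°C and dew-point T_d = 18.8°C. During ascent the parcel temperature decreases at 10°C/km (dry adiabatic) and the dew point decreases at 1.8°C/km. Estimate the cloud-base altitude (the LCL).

1 km

T and T_d converge at 10 − 1.8 = 8.2°C per km
Height above start = (26.18 − 18.8) / 8.2 = 0.9 km
LCL altitude = 100 m + 900 m = 1000 m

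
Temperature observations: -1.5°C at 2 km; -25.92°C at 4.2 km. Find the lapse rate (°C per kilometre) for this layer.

11.1°C/km

Γ = −ΔT/Δz = (-1.5 − (-25.92)) / (4200 − 2000) m
  = 24.42°C / 2.2 km = 11.1°C/km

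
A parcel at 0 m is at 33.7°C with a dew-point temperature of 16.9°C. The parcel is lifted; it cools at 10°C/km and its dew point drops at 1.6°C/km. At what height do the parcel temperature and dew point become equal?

2000 m

T and T_d converge at 10 − 1.6 = 8.4°C per km
Height above start = (33.7 − 16.9) / 8.4 = 2 km
LCL altitude = 0 m + 2000 m = 2000 m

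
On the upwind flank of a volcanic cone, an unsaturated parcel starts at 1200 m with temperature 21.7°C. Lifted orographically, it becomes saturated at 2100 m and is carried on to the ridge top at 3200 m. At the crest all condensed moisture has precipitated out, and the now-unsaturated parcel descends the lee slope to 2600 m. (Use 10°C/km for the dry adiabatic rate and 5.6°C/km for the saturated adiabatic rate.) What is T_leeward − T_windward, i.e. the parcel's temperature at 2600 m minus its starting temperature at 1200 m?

-9.16°C

1200 → 2100 m (dry, 10°C/km): ΔT = -10 × 0.9 = -9°C → T = 12.7°C
2100 → 3200 m (saturated, 5.6°C/km): ΔT = -5.6 × 1.1 = -6.16°C → T = 6.54°C
3200 → 2600 m (dry descent, 10°C/km): ΔT = +10 × 0.6 = +6°C → T = 12.54°C
Net change vs windward start: 12.54 − 21.7 = -9.16°C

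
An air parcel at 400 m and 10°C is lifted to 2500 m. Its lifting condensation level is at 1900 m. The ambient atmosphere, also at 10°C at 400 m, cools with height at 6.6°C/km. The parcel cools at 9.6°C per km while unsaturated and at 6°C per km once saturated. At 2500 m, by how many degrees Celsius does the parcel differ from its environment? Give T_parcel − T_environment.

-4.14°C (parcel cooler than environment)

Parcel:
  From 400 m to 1900 m (dry): cools by 9.6 × 1.5 = 14.4°C, giving -4.4°C.
  From 1900 m to 2500 m (saturated): cools by 6 × 0.6 = 3.6°C, giving -8°C.
Environment:
  From 400 m to 2500 m (environment): cools by 6.6 × 2.1 = 13.86°C, giving -3.86°C.
T_parcel − T_env = -8 − (-3.86) = -4.14°C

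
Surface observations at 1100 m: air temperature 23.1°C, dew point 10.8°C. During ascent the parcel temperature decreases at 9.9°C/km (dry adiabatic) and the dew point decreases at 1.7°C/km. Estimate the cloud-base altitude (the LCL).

T and T_d converge at 9.9 − 1.7 = 8.2°C per km
Height above start = (23.1 − 10.8) / 8.2 = 1.5 km
LCL altitude = 1100 m + 1500 m = 2600 m

2600 m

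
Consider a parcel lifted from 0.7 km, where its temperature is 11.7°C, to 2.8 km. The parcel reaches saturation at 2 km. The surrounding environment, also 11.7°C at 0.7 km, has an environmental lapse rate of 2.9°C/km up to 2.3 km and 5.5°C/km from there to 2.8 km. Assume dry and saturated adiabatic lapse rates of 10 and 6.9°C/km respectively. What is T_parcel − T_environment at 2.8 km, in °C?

Parcel:
  700 → 2000 m (dry, 10°C/km): ΔT = -10 × 1.3 = -13°C → T = -1.3°C
  2000 → 2800 m (saturated, 6.9°C/km): ΔT = -6.9 × 0.8 = -5.52°C → T = -6.82°C
Environment:
  700 → 2300 m (environment, lower layer, 2.9°C/km): ΔT = -2.9 × 1.6 = -4.64°C → T = 7.06°C
  2300 → 2800 m (environment, upper layer, 5.5°C/km): ΔT = -5.5 × 0.5 = -2.75°C → T = 4.31°C
T_parcel − T_env = -6.82 − 4.31 = -11.13°C

-11.13°C (parcel cooler than environment)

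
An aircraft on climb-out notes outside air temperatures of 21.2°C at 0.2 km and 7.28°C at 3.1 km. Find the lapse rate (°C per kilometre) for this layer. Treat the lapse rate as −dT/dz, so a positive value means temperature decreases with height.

Γ = −ΔT/Δz = (21.2 − 7.28) / (3100 − 200) m
  = 13.92°C / 2.9 km = 4.8°C/km

4.8°C/km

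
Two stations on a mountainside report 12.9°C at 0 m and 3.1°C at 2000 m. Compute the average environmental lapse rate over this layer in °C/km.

4.9°C/km

Γ = −ΔT/Δz = (12.9 − 3.1) / (2000 − 0) m
  = 9.8°C / 2 km = 4.9°C/km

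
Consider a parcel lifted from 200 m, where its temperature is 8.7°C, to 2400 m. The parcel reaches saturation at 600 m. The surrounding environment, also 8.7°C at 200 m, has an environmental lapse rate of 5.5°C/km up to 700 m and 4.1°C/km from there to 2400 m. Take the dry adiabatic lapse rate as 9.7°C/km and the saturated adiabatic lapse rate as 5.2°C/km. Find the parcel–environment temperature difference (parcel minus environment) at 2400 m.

Parcel:
  200 → 600 m (dry, 9.7°C/km): ΔT = -9.7 × 0.4 = -3.88°C → T = 4.82°C
  600 → 2400 m (saturated, 5.2°C/km): ΔT = -5.2 × 1.8 = -9.36°C → T = -4.54°C
Environment:
  200 → 700 m (environment, lower layer, 5.5°C/km): ΔT = -5.5 × 0.5 = -2.75°C → T = 5.95°C
  700 → 2400 m (environment, upper layer, 4.1°C/km): ΔT = -4.1 × 1.7 = -6.97°C → T = -1.02°C
T_parcel − T_env = -4.54 − (-1.02) = -3.52°C

-3.52°C (parcel cooler than environment)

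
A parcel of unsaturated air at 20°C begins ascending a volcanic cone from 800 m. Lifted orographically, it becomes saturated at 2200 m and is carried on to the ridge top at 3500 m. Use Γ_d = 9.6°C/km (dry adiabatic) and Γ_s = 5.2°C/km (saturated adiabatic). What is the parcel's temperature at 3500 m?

Dry to 2200 m: -9.6 × 1.4 km = -13.44°C, so T = 6.56°C.
Saturated to 3500 m: -5.2 × 1.3 km = -6.76°C, so T = -0.2°C.

-0.2°C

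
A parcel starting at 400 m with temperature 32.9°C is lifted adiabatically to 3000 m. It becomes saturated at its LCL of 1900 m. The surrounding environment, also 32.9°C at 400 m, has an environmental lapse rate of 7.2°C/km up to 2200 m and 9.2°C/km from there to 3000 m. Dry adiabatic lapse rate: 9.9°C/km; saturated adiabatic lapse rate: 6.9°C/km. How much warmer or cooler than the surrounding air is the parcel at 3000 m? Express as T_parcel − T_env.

-2.12°C (parcel cooler than environment)

Parcel:
  400 → 1900 m (dry, 9.9°C/km): ΔT = -9.9 × 1.5 = -14.85°C → T = 18.05°C
  1900 → 3000 m (saturated, 6.9°C/km): ΔT = -6.9 × 1.1 = -7.59°C → T = 10.46°C
Environment:
  400 → 2200 m (environment, lower layer, 7.2°C/km): ΔT = -7.2 × 1.8 = -12.96°C → T = 19.94°C
  2200 → 3000 m (environment, upper layer, 9.2°C/km): ΔT = -9.2 × 0.8 = -7.36°C → T = 12.58°C
T_parcel − T_env = 10.46 − 12.58 = -2.12°C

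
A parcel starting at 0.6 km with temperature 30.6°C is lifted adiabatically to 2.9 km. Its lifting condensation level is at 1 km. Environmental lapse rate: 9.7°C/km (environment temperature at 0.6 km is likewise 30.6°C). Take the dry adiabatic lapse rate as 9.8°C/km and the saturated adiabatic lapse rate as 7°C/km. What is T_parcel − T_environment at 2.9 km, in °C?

+5.09°C (parcel warmer than environment)

Parcel:
  600 → 1000 m (dry, 9.8°C/km): ΔT = -9.8 × 0.4 = -3.92°C → T = 26.68°C
  1000 → 2900 m (saturated, 7°C/km): ΔT = -7 × 1.9 = -13.3°C → T = 13.38°C
Environment:
  600 → 2900 m (environment, 9.7°C/km): ΔT = -9.7 × 2.3 = -22.31°C → T = 8.29°C
T_parcel − T_env = 13.38 − 8.29 = +5.09°C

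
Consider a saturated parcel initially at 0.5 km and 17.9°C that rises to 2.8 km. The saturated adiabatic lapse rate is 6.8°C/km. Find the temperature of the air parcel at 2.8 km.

2.26°C

Saturated adiabatic to 2800 m: -6.8 × 2.3 km = -15.64°C, so T = 2.26°C.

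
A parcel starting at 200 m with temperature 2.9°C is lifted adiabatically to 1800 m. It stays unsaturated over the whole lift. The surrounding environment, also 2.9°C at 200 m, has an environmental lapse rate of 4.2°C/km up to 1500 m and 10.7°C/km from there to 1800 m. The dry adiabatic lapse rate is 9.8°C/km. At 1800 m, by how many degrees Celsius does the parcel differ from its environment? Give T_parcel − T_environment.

Parcel:
  From 200 m to 1800 m (dry): cools by 9.8 × 1.6 = 15.68°C, giving -12.78°C.
Environment:
  From 200 m to 1500 m (environment, lower layer): cools by 4.2 × 1.3 = 5.46°C, giving -2.56°C.
  From 1500 m to 1800 m (environment, upper layer): cools by 10.7 × 0.3 = 3.21°C, giving -5.77°C.
T_parcel − T_env = -12.78 − (-5.77) = -7.01°C

-7.01°C (parcel cooler than environment)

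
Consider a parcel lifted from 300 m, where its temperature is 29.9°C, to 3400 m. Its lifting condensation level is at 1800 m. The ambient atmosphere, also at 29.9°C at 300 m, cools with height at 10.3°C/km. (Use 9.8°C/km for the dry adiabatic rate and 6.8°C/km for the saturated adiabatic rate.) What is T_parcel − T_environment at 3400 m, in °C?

+6.35°C (parcel warmer than environment)

Parcel:
  Dry to 1800 m: -9.8 × 1.5 km = -14.7°C, so T = 15.2°C.
  Saturated to 3400 m: -6.8 × 1.6 km = -10.88°C, so T = 4.32°C.
Environment:
  Environment to 3400 m: -10.3 × 3.1 km = -31.93°C, so T = -2.03°C.
T_parcel − T_env = 4.32 − (-2.03) = +6.35°C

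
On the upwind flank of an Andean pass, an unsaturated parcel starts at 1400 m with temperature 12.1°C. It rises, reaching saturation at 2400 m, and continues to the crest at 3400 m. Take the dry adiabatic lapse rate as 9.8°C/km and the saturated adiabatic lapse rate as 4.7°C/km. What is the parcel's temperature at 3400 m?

-2.4°C

Dry to 2400 m: -9.8 × 1 km = -9.8°C, so T = 2.3°C.
Saturated to 3400 m: -4.7 × 1 km = -4.7°C, so T = -2.4°C.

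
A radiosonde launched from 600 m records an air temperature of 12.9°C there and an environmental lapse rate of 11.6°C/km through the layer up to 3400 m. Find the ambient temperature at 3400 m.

-19.58°C

From 600 m to 3400 m (environmental): cools by 11.6 × 2.8 = 32.48°C, giving -19.58°C.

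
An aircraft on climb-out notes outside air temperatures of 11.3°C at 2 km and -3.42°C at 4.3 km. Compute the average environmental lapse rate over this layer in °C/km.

Γ = −ΔT/Δz = (11.3 − (-3.42)) / (4300 − 2000) m
  = 14.72°C / 2.3 km = 6.4°C/km

6.4°C/km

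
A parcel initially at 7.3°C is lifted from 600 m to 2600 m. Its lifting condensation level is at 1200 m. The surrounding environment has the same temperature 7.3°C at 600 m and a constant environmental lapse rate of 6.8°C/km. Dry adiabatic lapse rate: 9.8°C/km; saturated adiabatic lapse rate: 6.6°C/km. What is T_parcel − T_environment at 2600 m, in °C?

Parcel:
  600 → 1200 m (dry, 9.8°C/km): ΔT = -9.8 × 0.6 = -5.88°C → T = 1.42°C
  1200 → 2600 m (saturated, 6.6°C/km): ΔT = -6.6 × 1.4 = -9.24°C → T = -7.82°C
Environment:
  600 → 2600 m (environment, 6.8°C/km): ΔT = -6.8 × 2 = -13.6°C → T = -6.3°C
T_parcel − T_env = -7.82 − (-6.3) = -1.52°C

-1.52°C (parcel cooler than environment)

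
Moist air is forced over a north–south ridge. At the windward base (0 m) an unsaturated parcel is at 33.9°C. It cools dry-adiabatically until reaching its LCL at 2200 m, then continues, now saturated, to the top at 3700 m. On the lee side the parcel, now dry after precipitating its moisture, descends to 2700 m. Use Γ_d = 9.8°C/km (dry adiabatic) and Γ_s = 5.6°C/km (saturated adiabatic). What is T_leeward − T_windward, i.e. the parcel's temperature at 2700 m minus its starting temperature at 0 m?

0 → 2200 m (dry, 9.8°C/km): ΔT = -9.8 × 2.2 = -21.56°C → T = 12.34°C
2200 → 3700 m (saturated, 5.6°C/km): ΔT = -5.6 × 1.5 = -8.4°C → T = 3.94°C
3700 → 2700 m (dry descent, 9.8°C/km): ΔT = +9.8 × 1 = +9.8°C → T = 13.74°C
Net change vs windward start: 13.74 − 33.9 = -20.16°C

-20.16°C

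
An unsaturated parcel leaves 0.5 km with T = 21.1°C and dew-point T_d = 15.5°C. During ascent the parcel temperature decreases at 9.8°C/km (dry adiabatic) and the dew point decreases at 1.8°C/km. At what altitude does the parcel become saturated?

T and T_d converge at 9.8 − 1.8 = 8°C per km
Height above start = (21.1 − 15.5) / 8 = 0.7 km
LCL altitude = 500 m + 700 m = 1200 m

1.2 km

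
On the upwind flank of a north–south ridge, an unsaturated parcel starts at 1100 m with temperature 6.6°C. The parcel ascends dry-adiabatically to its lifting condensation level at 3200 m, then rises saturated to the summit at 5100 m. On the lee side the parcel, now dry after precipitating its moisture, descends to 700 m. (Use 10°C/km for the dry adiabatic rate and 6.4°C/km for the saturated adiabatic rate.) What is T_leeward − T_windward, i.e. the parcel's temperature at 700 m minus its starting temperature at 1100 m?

Dry to 3200 m: -10 × 2.1 km = -21°C, so T = -14.4°C.
Saturated to 5100 m: -6.4 × 1.9 km = -12.16°C, so T = -26.56°C.
Dry descent to 700 m: +10 × 4.4 km = +44°C, so T = 17.44°C.
Net change vs windward start: 17.44 − 6.6 = +10.84°C

+10.84°C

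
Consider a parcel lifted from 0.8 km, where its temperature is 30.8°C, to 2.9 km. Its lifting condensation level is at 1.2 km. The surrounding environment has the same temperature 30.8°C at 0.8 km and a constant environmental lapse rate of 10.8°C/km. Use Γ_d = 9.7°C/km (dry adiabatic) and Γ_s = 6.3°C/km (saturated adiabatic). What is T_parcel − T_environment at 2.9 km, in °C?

Parcel:
  From 800 m to 1200 m (dry): cools by 9.7 × 0.4 = 3.88°C, giving 26.92°C.
  From 1200 m to 2900 m (saturated): cools by 6.3 × 1.7 = 10.71°C, giving 16.21°C.
Environment:
  From 800 m to 2900 m (environment): cools by 10.8 × 2.1 = 22.68°C, giving 8.12°C.
T_parcel − T_env = 16.21 − 8.12 = +8.09°C

+8.09°C (parcel warmer than environment)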